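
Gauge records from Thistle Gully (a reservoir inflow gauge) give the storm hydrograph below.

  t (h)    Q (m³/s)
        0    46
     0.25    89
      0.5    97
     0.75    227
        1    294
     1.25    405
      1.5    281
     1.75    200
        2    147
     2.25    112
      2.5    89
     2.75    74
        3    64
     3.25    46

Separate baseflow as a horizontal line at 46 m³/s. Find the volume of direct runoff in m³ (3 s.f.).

V ≈ 1.37 × 10^6 m³

Direct-runoff ordinates (Q − Q_b): 0.0, 43.0, 51.0, 181.0, 248.0, 359.0, 235.0, 154.0, 101.0, 66.0, 43.0, 28.0, 18.0, 0.0 m³/s.
ΣQ_DR = 1527 m³/s.
With Δt = 0.25 h = 900 s, V = ΣQ_DR · Δt = 1527 × 900 = 1.37 × 10^6 m³.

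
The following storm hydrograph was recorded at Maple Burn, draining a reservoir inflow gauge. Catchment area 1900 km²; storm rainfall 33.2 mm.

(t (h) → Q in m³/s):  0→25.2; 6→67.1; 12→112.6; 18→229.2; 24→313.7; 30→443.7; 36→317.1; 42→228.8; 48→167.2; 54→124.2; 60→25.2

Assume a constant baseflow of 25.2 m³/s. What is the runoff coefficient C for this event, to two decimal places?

C ≈ 0.61

ΣQ_DR = 1777 m³/s; V = ΣQ_DR·Δt = 3.838 × 10^7 m³.
Runoff depth d = V / A = 20.20 mm.
C = d / P = 20.20 / 33.2 = 0.61.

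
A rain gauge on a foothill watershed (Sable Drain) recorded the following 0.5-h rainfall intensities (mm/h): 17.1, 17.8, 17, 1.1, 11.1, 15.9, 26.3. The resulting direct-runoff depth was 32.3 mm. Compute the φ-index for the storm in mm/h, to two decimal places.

Only the 6 blocks with intensity above φ contribute runoff: 17.1, 17.8, 17, 11.1, 15.9, 26.3 mm/h.
Σ(I−φ)·Δt = d  ⇒  (17.1+17.8+17+11.1+15.9+26.3 − 6φ)·0.5 = 32.3
φ = (105.2 − 32.3/0.5) / 6 = 6.77 mm/h.

φ ≈ 6.77 mm/h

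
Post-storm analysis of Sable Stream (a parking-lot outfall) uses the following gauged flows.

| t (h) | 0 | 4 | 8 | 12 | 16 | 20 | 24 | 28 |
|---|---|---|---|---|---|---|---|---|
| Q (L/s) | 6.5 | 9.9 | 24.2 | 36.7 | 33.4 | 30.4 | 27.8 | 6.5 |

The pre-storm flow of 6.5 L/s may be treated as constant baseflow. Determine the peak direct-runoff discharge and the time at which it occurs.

Q_p = 30.2 L/s at t = 12 h

Subtracting baseflow gives direct-runoff ordinates: 0.0, 3.4, 17.7, 30.2, 26.9, 23.9, 21.3, 0.0 L/s.
The maximum is 30.2 L/s, occurring at the reading for t = 12 h.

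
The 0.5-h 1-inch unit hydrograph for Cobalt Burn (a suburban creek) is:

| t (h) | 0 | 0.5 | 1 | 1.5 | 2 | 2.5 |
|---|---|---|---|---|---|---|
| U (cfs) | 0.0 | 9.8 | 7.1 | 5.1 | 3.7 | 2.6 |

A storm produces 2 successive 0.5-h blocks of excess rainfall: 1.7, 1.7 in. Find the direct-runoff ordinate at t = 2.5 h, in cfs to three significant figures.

Q ≈ 10.7 cfs

By discrete convolution, Q_j = Σ (P_i / 1 in) · U_{j−i}.
At t = 2.5 h (j=5): Q = (1.7/1)·2.6 + (1.7/1)·3.7 = 10.7 cfs.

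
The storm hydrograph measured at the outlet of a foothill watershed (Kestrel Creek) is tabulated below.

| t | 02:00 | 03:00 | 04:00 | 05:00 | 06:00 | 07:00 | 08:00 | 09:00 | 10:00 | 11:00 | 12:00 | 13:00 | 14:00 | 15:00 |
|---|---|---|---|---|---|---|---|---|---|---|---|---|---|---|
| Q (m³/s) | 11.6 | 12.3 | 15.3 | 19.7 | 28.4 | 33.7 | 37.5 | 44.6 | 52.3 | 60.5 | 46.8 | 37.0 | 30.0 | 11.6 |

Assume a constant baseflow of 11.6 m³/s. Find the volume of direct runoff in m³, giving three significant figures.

V ≈ 1.00 × 10^6 m³

Direct-runoff ordinates (Q − Q_b): 0.0, 0.7, 3.7, 8.1, 16.8, 22.1, 25.9, 33.0, 40.7, 48.9, 35.2, 25.4, 18.4, 0.0 m³/s.
ΣQ_DR = 278.9 m³/s.
With Δt = 1 h = 3600 s, V = ΣQ_DR · Δt = 278.9 × 3600 = 1.00 × 10^6 m³.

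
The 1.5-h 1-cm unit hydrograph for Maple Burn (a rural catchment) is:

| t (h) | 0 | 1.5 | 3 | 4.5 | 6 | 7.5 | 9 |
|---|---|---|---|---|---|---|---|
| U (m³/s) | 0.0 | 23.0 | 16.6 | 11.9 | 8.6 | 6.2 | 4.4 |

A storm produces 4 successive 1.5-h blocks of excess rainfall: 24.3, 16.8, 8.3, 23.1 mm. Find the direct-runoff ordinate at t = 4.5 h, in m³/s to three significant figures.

Q ≈ 75.9 m³/s

By discrete convolution, Q_j = Σ (P_i / 10 mm) · U_{j−i}.
At t = 4.5 h (j=3): Q = (24.3/10)·11.9 + (16.8/10)·16.6 + (8.3/10)·23.0 + (23.1/10)·0.0 = 75.9 m³/s.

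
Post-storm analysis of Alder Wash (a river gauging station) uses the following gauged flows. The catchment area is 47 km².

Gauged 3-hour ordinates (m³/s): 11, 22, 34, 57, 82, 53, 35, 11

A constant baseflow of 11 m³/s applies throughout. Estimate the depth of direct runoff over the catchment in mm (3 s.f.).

Direct runoff: 0.0, 11.0, 23.0, 46.0, 71.0, 42.0, 24.0, 0.0 m³/s; ΣQ_DR = 217.0 m³/s.
V = ΣQ_DR · Δt = 217.0 × 10800 s = 2.344 × 10^6 m³.
Over A = 47 km², depth = V / A = 49.9 mm.

d ≈ 49.9 mm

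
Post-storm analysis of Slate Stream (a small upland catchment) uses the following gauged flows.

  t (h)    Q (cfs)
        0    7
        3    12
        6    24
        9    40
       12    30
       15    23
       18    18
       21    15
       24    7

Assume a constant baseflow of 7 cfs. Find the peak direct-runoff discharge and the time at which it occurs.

Q_p = 33.0 cfs at t = 9 h

Subtracting baseflow gives direct-runoff ordinates: 0.0, 5.0, 17.0, 33.0, 23.0, 16.0, 11.0, 8.0, 0.0 cfs.
The maximum is 33.0 cfs, occurring at the reading for t = 9 h.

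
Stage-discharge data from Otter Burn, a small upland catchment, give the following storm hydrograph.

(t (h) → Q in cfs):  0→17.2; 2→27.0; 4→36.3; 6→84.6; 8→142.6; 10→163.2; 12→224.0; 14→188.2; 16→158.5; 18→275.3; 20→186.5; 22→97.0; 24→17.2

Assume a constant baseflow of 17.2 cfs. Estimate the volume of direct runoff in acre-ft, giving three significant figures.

V ≈ 230 acre-ft

Direct-runoff ordinates (Q − Q_b): 0.0, 9.8, 19.1, 67.4, 125.4, 146.0, 206.8, 171.0, 141.3, 258.1, 169.3, 79.8, 0.0 cfs.
ΣQ_DR = 1394 cfs.
With Δt = 2 h = 7200 s, V = ΣQ_DR · Δt = 1394 × 7200 = 1.00 × 10^7 ft³ = 230 acre-ft.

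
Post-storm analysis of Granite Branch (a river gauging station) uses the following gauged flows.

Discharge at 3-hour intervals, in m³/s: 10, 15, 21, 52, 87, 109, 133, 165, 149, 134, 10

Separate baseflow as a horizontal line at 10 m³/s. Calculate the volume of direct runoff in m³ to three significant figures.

V ≈ 8.37 × 10^6 m³

Direct-runoff ordinates (Q − Q_b): 0.0, 5.0, 11.0, 42.0, 77.0, 99.0, 123.0, 155.0, 139.0, 124.0, 0.0 m³/s.
ΣQ_DR = 775.0 m³/s.
With Δt = 3 h = 10800 s, V = ΣQ_DR · Δt = 775.0 × 10800 = 8.37 × 10^6 m³.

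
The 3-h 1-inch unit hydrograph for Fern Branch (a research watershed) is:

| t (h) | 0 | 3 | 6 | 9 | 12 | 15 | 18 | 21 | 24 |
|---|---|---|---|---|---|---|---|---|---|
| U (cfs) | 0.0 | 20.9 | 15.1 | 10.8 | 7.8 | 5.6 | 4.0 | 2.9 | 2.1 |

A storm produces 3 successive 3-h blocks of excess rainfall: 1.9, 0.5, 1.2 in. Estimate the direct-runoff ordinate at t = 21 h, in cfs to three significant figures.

By discrete convolution, Q_j = Σ (P_i / 1 in) · U_{j−i}.
At t = 21 h (j=7): Q = (1.9/1)·2.9 + (0.5/1)·4.0 + (1.2/1)·5.6 = 14.2 cfs.

Q ≈ 14.2 cfs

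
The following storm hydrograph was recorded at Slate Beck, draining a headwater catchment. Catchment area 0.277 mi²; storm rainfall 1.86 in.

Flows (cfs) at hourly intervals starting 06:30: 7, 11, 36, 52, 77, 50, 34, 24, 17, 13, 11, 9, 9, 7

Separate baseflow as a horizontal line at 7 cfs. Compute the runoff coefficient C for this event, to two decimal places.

ΣQ_DR = 259.0 cfs; V = ΣQ_DR·Δt = 9.324 × 10^5 ft³.
Runoff depth d = V / A = 1.449 in.
C = d / P = 1.449 / 1.86 = 0.78.

C ≈ 0.78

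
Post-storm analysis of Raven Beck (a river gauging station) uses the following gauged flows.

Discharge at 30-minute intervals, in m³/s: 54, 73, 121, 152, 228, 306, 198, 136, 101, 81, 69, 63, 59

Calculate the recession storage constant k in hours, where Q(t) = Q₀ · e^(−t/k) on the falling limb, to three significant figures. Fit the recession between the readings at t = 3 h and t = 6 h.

On the falling limb, Q drops from 198 to 59 m³/s between t = 3 h and t = 6 h (Δt = 3 h).
k = −Δt / ln(Q₂/Q₁) = −3 / ln(59/198) = 2.48 h.

k ≈ 2.48 h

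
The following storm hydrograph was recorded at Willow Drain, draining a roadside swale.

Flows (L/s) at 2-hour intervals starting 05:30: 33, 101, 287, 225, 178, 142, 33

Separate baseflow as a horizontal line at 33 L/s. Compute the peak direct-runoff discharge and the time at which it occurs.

Q_p = 254.0 L/s at t = 09:30

Subtracting baseflow gives direct-runoff ordinates: 0.0, 68.0, 254.0, 192.0, 145.0, 109.0, 0.0 L/s.
The maximum is 254.0 L/s, occurring at the reading for t = 09:30.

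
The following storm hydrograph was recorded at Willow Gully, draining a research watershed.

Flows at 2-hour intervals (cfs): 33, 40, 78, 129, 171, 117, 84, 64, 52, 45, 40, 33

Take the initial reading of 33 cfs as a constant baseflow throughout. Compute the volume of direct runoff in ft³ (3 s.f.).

V ≈ 3.53 × 10^6 ft³

Direct-runoff ordinates (Q − Q_b): 0.0, 7.0, 45.0, 96.0, 138.0, 84.0, 51.0, 31.0, 19.0, 12.0, 7.0, 0.0 cfs.
ΣQ_DR = 490.0 cfs.
With Δt = 2 h = 7200 s, V = ΣQ_DR · Δt = 490.0 × 7200 = 3.53 × 10^6 ft³.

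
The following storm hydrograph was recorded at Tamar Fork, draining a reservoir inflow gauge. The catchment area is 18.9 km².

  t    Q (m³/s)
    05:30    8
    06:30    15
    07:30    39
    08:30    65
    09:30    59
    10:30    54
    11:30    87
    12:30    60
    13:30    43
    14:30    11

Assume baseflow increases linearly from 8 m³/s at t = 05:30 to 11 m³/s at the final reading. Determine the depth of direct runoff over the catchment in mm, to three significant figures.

d ≈ 65.9 mm

Direct runoff: 0.00, 6.67, 30.33, 56.00, 49.67, 44.33, 77.00, 49.67, 32.33, 0.00 m³/s; ΣQ_DR = 346.0 m³/s.
V = ΣQ_DR · Δt = 346.0 × 3600 s = 1.246 × 10^6 m³.
Over A = 18.9 km², depth = V / A = 65.9 mm.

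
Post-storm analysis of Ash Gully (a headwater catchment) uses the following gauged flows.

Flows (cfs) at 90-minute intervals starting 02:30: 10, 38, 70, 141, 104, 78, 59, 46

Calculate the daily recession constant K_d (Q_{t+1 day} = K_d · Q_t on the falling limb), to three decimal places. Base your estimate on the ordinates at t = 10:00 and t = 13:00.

Between t = 10:00 and t = 13:00 the flow falls from 78 to 46 cfs over 2×1.5 h = 3 h.
Per-interval ratio K = (46/78)^(1/2) = 0.7679; K_d = K^(24/1.5) = 0.015.

K_d ≈ 0.015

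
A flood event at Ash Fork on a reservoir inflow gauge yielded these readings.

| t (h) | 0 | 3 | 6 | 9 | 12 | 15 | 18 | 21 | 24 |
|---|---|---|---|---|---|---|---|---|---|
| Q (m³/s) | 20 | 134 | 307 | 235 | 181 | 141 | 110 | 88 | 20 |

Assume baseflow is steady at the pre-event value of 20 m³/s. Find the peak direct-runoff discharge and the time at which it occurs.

Q_p = 287.0 m³/s at t = 6 h

Subtracting baseflow gives direct-runoff ordinates: 0.0, 114.0, 287.0, 215.0, 161.0, 121.0, 90.0, 68.0, 0.0 m³/s.
The maximum is 287.0 m³/s, occurring at the reading for t = 6 h.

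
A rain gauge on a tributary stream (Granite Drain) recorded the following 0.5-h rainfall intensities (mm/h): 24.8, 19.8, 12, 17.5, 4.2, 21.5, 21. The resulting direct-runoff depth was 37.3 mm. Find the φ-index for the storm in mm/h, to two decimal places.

φ ≈ 7.00 mm/h

Only the 6 blocks with intensity above φ contribute runoff: 24.8, 19.8, 12, 17.5, 21.5, 21 mm/h.
Σ(I−φ)·Δt = d  ⇒  (24.8+19.8+12+17.5+21.5+21 − 6φ)·0.5 = 37.3
φ = (116.6 − 37.3/0.5) / 6 = 7.00 mm/h.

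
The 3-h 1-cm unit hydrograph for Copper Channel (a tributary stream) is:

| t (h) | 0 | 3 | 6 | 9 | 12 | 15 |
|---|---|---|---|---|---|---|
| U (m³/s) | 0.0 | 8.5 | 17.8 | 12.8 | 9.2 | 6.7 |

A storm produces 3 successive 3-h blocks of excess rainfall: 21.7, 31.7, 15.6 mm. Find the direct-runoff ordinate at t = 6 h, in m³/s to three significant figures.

By discrete convolution, Q_j = Σ (P_i / 10 mm) · U_{j−i}.
At t = 6 h (j=2): Q = (21.7/10)·17.8 + (31.7/10)·8.5 + (15.6/10)·0.0 = 65.6 m³/s.

Q ≈ 65.6 m³/s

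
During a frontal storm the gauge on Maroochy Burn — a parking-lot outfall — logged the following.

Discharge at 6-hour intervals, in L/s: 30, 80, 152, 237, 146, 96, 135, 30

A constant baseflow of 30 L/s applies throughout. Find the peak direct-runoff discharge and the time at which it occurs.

Subtracting baseflow gives direct-runoff ordinates: 0.0, 50.0, 122.0, 207.0, 116.0, 66.0, 105.0, 0.0 L/s.
The maximum is 207.0 L/s, occurring at the reading for t = 18 h.

Q_p = 207.0 L/s at t = 18 h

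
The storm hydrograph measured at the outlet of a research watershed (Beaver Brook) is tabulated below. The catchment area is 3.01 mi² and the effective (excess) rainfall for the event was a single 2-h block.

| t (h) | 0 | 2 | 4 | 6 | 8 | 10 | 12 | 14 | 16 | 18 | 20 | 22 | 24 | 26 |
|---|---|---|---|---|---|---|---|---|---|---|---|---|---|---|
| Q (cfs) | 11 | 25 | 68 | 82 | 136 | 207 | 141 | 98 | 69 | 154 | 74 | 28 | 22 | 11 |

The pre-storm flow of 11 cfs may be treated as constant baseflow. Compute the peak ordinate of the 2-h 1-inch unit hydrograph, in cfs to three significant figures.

U_p ≈ 196 cfs

Direct runoff: 0.0, 14.0, 57.0, 71.0, 125.0, 196.0, 130.0, 87.0, 58.0, 143.0, 63.0, 17.0, 11.0, 0.0 cfs; ΣQ_DR = 972.0 cfs, peak = 196.0 cfs.
Runoff depth d = ΣQ_DR·Δt / A = 972.0 × 7200 / (3.01 mi²) = 1.001 in.
The 1-inch UH is the DRH scaled by (1 in)/d, so U_p = 196.0 × 1/1.001 = 196 cfs.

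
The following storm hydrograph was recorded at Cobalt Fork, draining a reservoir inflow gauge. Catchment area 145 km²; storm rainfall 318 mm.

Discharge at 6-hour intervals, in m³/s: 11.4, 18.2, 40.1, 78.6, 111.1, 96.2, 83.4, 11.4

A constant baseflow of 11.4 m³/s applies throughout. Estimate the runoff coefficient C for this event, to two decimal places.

C ≈ 0.17

ΣQ_DR = 359.2 m³/s; V = ΣQ_DR·Δt = 7.759 × 10^6 m³.
Runoff depth d = V / A = 53.51 mm.
C = d / P = 53.51 / 318 = 0.17.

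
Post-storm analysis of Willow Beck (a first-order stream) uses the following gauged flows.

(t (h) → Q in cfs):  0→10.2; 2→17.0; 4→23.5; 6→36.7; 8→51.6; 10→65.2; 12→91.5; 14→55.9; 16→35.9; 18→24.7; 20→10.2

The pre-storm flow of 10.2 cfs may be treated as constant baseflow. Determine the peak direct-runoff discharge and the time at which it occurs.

Subtracting baseflow gives direct-runoff ordinates: 0.0, 6.8, 13.3, 26.5, 41.4, 55.0, 81.3, 45.7, 25.7, 14.5, 0.0 cfs.
The maximum is 81.3 cfs, occurring at the reading for t = 12 h.

Q_p = 81.3 cfs at t = 12 h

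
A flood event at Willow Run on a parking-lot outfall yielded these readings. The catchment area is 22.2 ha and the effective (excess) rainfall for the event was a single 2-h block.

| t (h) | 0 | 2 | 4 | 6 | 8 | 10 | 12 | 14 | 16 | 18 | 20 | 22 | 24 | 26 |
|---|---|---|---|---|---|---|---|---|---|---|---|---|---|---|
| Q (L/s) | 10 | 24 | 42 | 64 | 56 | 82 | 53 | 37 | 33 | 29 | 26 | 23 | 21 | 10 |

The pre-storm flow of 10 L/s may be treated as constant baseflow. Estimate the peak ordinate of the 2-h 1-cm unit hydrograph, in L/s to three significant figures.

U_p ≈ 60.0 L/s

Direct runoff: 0.0, 14.0, 32.0, 54.0, 46.0, 72.0, 43.0, 27.0, 23.0, 19.0, 16.0, 13.0, 11.0, 0.0 L/s; ΣQ_DR = 370.0 L/s, peak = 72.0 L/s.
Runoff depth d = ΣQ_DR·Δt / A = 370.0 × 7200 / (22.2 ha) = 12.00 mm.
The 1-cm UH is the DRH scaled by (10 mm)/d, so U_p = 72.0 × 10/12.00 = 60.0 L/s.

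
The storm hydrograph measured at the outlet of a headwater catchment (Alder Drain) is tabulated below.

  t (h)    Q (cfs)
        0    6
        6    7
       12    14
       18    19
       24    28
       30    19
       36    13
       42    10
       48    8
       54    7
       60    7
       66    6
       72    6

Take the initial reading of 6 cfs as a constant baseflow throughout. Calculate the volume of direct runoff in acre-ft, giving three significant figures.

Direct-runoff ordinates (Q − Q_b): 0.0, 1.0, 8.0, 13.0, 22.0, 13.0, 7.0, 4.0, 2.0, 1.0, 1.0, 0.0, 0.0 cfs.
ΣQ_DR = 72.00 cfs.
With Δt = 6 h = 21600 s, V = ΣQ_DR · Δt = 72.00 × 21600 = 1.56 × 10^6 ft³ = 35.7 acre-ft.

V ≈ 35.7 acre-ft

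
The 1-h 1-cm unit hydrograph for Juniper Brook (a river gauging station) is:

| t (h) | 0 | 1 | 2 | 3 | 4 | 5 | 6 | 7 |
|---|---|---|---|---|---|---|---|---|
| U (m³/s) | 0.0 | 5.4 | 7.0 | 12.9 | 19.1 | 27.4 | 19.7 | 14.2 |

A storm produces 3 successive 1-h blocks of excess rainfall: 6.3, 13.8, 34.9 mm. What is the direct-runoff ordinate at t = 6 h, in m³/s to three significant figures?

Q ≈ 117 m³/s

By discrete convolution, Q_j = Σ (P_i / 10 mm) · U_{j−i}.
At t = 6 h (j=6): Q = (6.3/10)·19.7 + (13.8/10)·27.4 + (34.9/10)·19.1 = 117 m³/s.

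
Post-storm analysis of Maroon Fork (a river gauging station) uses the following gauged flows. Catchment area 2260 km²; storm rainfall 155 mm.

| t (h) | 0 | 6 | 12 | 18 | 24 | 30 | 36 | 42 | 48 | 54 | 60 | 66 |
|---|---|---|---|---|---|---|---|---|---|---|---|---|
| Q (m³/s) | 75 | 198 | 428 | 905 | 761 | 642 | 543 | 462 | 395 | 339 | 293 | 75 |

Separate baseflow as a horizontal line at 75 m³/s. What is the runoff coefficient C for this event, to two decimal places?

ΣQ_DR = 4216 m³/s; V = ΣQ_DR·Δt = 9.107 × 10^7 m³.
Runoff depth d = V / A = 40.29 mm.
C = d / P = 40.29 / 155 = 0.26.

C ≈ 0.26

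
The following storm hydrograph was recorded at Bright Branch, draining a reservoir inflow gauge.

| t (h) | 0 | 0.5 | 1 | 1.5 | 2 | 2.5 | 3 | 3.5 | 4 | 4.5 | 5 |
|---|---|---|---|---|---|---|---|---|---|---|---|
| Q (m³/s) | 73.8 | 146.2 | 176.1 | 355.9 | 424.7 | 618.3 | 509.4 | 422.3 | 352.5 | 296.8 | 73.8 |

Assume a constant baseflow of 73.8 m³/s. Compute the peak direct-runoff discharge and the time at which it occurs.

Q_p = 544.5 m³/s at t = 2.5 h

Subtracting baseflow gives direct-runoff ordinates: 0.0, 72.4, 102.3, 282.1, 350.9, 544.5, 435.6, 348.5, 278.7, 223.0, 0.0 m³/s.
The maximum is 544.5 m³/s, occurring at the reading for t = 2.5 h.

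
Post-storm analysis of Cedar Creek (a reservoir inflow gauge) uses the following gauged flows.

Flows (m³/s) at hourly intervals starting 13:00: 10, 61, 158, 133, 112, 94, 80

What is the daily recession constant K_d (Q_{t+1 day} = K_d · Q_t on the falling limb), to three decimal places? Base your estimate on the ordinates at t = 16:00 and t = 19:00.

Between t = 16:00 and t = 19:00 the flow falls from 133 to 80 m³/s over 3×1 h = 3 h.
Per-interval ratio K = (80/133)^(1/3) = 0.8441; K_d = K^(24/1) = 0.017.

K_d ≈ 0.017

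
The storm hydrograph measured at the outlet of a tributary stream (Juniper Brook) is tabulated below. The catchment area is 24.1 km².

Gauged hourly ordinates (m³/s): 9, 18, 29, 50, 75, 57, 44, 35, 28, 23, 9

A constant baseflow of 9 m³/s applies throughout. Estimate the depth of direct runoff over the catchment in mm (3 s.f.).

Direct runoff: 0.0, 9.0, 20.0, 41.0, 66.0, 48.0, 35.0, 26.0, 19.0, 14.0, 0.0 m³/s; ΣQ_DR = 278.0 m³/s.
V = ΣQ_DR · Δt = 278.0 × 3600 s = 1.001 × 10^6 m³.
Over A = 24.1 km², depth = V / A = 41.5 mm.

d ≈ 41.5 mm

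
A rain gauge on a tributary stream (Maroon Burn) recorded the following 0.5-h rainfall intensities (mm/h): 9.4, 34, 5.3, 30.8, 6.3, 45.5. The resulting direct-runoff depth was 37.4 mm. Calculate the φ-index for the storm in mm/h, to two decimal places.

φ ≈ 11.83 mm/h

Only the 3 blocks with intensity above φ contribute runoff: 34, 30.8, 45.5 mm/h.
Σ(I−φ)·Δt = d  ⇒  (34+30.8+45.5 − 3φ)·0.5 = 37.4
φ = (110.3 − 37.4/0.5) / 3 = 11.83 mm/h.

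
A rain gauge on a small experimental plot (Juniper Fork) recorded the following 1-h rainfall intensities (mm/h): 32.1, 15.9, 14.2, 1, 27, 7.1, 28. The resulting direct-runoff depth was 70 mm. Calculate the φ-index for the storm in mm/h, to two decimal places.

φ ≈ 9.44 mm/h

Only the 5 blocks with intensity above φ contribute runoff: 32.1, 15.9, 14.2, 27, 28 mm/h.
Σ(I−φ)·Δt = d  ⇒  (32.1+15.9+14.2+27+28 − 5φ)·1 = 70
φ = (117.2 − 70/1) / 5 = 9.44 mm/h.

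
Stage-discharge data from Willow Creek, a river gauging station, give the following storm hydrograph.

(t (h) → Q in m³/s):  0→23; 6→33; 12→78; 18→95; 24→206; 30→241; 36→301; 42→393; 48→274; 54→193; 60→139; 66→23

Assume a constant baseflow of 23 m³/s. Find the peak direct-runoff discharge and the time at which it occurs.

Subtracting baseflow gives direct-runoff ordinates: 0.0, 10.0, 55.0, 72.0, 183.0, 218.0, 278.0, 370.0, 251.0, 170.0, 116.0, 0.0 m³/s.
The maximum is 370.0 m³/s, occurring at the reading for t = 42 h.

Q_p = 370.0 m³/s at t = 42 h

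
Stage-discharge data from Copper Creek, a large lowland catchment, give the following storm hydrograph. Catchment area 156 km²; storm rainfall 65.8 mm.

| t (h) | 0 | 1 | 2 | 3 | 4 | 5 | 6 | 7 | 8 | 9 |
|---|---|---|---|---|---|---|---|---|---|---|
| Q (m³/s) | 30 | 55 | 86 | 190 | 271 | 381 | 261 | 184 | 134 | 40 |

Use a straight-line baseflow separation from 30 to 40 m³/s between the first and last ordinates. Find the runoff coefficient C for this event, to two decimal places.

C ≈ 0.45

ΣQ_DR = 1282 m³/s; V = ΣQ_DR·Δt = 4.615 × 10^6 m³.
Runoff depth d = V / A = 29.58 mm.
C = d / P = 29.58 / 65.8 = 0.45.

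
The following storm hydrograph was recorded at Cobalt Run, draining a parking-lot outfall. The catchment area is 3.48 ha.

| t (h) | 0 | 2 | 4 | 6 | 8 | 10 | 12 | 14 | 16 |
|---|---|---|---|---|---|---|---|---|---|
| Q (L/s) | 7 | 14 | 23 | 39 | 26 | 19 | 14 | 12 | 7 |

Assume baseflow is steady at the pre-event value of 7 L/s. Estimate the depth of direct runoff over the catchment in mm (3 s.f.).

d ≈ 20.3 mm

Direct runoff: 0.0, 7.0, 16.0, 32.0, 19.0, 12.0, 7.0, 5.0, 0.0 L/s; ΣQ_DR = 98.00 L/s.
V = ΣQ_DR · Δt = 98.00 × 7200 s = 7.056 × 10^5 L.
Over A = 3.48 ha, depth = V / A = 20.3 mm.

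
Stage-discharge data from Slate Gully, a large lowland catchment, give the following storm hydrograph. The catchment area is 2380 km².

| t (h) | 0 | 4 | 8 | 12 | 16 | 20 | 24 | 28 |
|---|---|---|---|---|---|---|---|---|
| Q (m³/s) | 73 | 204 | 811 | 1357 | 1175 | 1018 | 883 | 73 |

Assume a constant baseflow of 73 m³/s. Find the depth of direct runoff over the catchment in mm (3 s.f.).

Direct runoff: 0.0, 131.0, 738.0, 1284.0, 1102.0, 945.0, 810.0, 0.0 m³/s; ΣQ_DR = 5010 m³/s.
V = ΣQ_DR · Δt = 5010 × 14400 s = 7.214 × 10^7 m³.
Over A = 2380 km², depth = V / A = 30.3 mm.

d ≈ 30.3 mm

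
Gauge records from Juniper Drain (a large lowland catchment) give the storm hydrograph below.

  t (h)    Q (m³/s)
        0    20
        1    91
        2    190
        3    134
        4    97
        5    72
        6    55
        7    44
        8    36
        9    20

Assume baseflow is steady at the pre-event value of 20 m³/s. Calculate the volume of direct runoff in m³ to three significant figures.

Direct-runoff ordinates (Q − Q_b): 0.0, 71.0, 170.0, 114.0, 77.0, 52.0, 35.0, 24.0, 16.0, 0.0 m³/s.
ΣQ_DR = 559.0 m³/s.
With Δt = 1 h = 3600 s, V = ΣQ_DR · Δt = 559.0 × 3600 = 2.01 × 10^6 m³.

V ≈ 2.01 × 10^6 m³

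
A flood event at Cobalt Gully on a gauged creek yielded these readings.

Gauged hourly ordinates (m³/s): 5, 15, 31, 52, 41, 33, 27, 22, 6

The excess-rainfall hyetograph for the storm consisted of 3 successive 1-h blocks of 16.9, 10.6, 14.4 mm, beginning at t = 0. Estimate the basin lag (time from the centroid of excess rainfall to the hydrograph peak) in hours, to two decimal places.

t_L ≈ 1.56 h

Centroid of excess rainfall: t_c = Σ P_i·t̄_i / ΣP_i = 1.4403 h (block centres at 0.5, 1.5, 2.5 h).
Hydrograph peak occurs at t = 3 h, so basin lag t_L = 3 − 1.4403 = 1.56 h.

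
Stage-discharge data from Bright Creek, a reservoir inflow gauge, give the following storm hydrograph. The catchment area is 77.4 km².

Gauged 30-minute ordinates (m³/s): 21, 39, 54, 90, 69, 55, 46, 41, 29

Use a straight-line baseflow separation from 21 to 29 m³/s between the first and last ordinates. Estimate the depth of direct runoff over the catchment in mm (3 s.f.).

d ≈ 5.09 mm

Direct runoff: 0.00, 17.00, 31.00, 66.00, 44.00, 29.00, 19.00, 13.00, 0.00 m³/s; ΣQ_DR = 219.0 m³/s.
V = ΣQ_DR · Δt = 219.0 × 1800 s = 3.942 × 10^5 m³.
Over A = 77.4 km², depth = V / A = 5.09 mm.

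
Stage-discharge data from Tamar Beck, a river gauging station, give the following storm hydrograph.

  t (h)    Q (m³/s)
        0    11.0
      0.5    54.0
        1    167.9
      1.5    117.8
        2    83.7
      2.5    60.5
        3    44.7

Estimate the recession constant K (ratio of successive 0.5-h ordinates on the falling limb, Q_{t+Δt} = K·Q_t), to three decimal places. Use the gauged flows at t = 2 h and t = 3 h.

K ≈ 0.731

Using the recession-limb readings at t = 2 h and t = 3 h: Q falls from 83.7 to 44.7 m³/s over 2 intervals.
K = (Q₂/Q₁)^(1/2) = (44.7/83.7)^(1/2) = 0.731.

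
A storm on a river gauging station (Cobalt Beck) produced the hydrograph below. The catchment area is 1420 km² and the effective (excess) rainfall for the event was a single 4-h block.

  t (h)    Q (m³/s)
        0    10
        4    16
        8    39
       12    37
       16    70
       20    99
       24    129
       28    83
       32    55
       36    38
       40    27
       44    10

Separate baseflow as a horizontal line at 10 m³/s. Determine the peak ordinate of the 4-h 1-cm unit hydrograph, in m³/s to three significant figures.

Direct runoff: 0.0, 6.0, 29.0, 27.0, 60.0, 89.0, 119.0, 73.0, 45.0, 28.0, 17.0, 0.0 m³/s; ΣQ_DR = 493.0 m³/s, peak = 119.0 m³/s.
Runoff depth d = ΣQ_DR·Δt / A = 493.0 × 14400 / (1420 km²) = 4.999 mm.
The 1-cm UH is the DRH scaled by (10 mm)/d, so U_p = 119.0 × 10/4.999 = 238 m³/s.

U_p ≈ 238 m³/s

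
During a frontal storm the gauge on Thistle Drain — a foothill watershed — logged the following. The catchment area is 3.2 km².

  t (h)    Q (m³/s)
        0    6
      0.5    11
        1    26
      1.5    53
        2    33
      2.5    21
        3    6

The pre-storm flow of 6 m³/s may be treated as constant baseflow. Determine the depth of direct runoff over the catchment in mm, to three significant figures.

d ≈ 64.1 mm

Direct runoff: 0.0, 5.0, 20.0, 47.0, 27.0, 15.0, 0.0 m³/s; ΣQ_DR = 114.0 m³/s.
V = ΣQ_DR · Δt = 114.0 × 1800 s = 2.052 × 10^5 m³.
Over A = 3.2 km², depth = V / A = 64.1 mm.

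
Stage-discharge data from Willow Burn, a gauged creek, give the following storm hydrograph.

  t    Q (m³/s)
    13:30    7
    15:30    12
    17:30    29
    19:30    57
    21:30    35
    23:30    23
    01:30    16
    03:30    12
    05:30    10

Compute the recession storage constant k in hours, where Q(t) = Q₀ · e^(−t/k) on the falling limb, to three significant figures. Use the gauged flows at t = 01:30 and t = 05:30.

On the falling limb, Q drops from 16 to 10 m³/s between t = 01:30 and t = 05:30 (Δt = 4 h).
k = −Δt / ln(Q₂/Q₁) = −4 / ln(10/16) = 8.51 h.

k ≈ 8.51 h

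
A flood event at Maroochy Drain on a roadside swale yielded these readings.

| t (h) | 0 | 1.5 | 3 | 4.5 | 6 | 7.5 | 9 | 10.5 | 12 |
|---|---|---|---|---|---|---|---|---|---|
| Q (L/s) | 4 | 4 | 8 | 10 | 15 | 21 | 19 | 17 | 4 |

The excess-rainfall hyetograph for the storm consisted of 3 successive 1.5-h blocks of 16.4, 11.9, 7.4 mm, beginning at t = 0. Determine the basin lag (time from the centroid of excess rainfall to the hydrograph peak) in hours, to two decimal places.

t_L ≈ 5.63 h

Centroid of excess rainfall: t_c = Σ P_i·t̄_i / ΣP_i = 1.8718 h (block centres at 0.75, 2.25, 3.75 h).
Hydrograph peak occurs at t = 7.5 h, so basin lag t_L = 7.5 − 1.8718 = 5.63 h.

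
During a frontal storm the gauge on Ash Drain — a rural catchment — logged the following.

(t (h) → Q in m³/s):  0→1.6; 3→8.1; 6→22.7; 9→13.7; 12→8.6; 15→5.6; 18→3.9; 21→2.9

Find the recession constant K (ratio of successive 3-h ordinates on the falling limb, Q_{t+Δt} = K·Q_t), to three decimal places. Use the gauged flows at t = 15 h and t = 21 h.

Using the recession-limb readings at t = 15 h and t = 21 h: Q falls from 5.6 to 2.9 m³/s over 2 intervals.
K = (Q₂/Q₁)^(1/2) = (2.9/5.6)^(1/2) = 0.720.

K ≈ 0.720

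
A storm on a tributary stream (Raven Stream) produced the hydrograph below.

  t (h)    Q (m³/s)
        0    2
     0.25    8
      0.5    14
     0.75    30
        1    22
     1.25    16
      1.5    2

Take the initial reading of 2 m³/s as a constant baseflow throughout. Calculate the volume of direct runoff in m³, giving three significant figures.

V ≈ 72000 m³

Direct-runoff ordinates (Q − Q_b): 0.0, 6.0, 12.0, 28.0, 20.0, 14.0, 0.0 m³/s.
ΣQ_DR = 80.00 m³/s.
With Δt = 0.25 h = 900 s, V = ΣQ_DR · Δt = 80.00 × 900 = 72000 m³.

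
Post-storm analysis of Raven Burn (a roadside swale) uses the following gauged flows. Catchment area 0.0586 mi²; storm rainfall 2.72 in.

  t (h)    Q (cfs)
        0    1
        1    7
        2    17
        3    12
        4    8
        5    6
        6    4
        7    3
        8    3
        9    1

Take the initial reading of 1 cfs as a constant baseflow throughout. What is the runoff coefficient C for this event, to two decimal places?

C ≈ 0.51

ΣQ_DR = 52.00 cfs; V = ΣQ_DR·Δt = 1.872 × 10^5 ft³.
Runoff depth d = V / A = 1.375 in.
C = d / P = 1.375 / 2.72 = 0.51.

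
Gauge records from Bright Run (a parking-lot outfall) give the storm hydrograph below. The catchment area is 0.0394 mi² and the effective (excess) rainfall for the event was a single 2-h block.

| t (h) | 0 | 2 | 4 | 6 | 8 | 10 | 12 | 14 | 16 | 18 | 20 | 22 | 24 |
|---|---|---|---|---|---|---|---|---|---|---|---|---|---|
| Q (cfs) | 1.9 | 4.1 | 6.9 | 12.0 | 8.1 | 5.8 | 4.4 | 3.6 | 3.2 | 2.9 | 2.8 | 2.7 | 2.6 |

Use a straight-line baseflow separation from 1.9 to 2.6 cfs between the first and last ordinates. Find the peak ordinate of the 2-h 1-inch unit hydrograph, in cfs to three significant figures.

U_p ≈ 3.97 cfs

Direct runoff: 0.00, 2.14, 4.88, 9.93, 5.97, 3.61, 2.15, 1.29, 0.83, 0.47, 0.32, 0.16, 0.00 cfs; ΣQ_DR = 31.75 cfs, peak = 9.93 cfs.
Runoff depth d = ΣQ_DR·Δt / A = 31.75 × 7200 / (0.0394 mi²) = 2.497 in.
The 1-inch UH is the DRH scaled by (1 in)/d, so U_p = 9.93 × 1/2.497 = 3.97 cfs.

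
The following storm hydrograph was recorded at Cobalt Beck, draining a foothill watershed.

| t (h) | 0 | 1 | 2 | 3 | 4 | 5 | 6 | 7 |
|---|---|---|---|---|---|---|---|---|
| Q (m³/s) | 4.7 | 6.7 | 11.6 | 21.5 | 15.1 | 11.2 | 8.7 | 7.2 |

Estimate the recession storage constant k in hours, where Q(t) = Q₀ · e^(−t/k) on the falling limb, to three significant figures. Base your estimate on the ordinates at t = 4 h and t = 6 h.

On the falling limb, Q drops from 15.1 to 8.7 m³/s between t = 4 h and t = 6 h (Δt = 2 h).
k = −Δt / ln(Q₂/Q₁) = −2 / ln(8.7/15.1) = 3.63 h.

k ≈ 3.63 h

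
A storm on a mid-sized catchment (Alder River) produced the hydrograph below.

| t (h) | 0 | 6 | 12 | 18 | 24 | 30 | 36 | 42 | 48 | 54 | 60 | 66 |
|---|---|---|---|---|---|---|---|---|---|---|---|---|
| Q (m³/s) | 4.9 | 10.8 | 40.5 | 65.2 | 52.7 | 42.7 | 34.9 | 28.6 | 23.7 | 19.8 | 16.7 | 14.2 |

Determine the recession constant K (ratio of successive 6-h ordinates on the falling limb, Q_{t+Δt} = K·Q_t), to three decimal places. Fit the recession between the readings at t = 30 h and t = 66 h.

K ≈ 0.832

Using the recession-limb readings at t = 30 h and t = 66 h: Q falls from 42.7 to 14.2 m³/s over 6 intervals.
K = (Q₂/Q₁)^(1/6) = (14.2/42.7)^(1/6) = 0.832.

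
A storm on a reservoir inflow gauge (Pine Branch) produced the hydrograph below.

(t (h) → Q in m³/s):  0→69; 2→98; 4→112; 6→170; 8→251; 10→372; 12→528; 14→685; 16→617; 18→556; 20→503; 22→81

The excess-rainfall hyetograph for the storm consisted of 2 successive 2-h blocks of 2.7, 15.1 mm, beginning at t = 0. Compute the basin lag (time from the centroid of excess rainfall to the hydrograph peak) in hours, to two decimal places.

t_L ≈ 11.30 h

Centroid of excess rainfall: t_c = Σ P_i·t̄_i / ΣP_i = 2.6966 h (block centres at 1, 3 h).
Hydrograph peak occurs at t = 14 h, so basin lag t_L = 14 − 2.6966 = 11.30 h.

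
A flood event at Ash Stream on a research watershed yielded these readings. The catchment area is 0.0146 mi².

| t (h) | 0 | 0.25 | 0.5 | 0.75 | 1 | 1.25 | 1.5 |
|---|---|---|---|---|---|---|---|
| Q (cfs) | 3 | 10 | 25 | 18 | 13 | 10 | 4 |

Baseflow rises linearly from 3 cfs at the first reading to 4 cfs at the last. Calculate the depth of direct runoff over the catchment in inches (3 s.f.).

Direct runoff: 0.00, 6.83, 21.67, 14.50, 9.33, 6.17, 0.00 cfs; ΣQ_DR = 58.50 cfs.
V = ΣQ_DR · Δt = 58.50 × 900 s = 52650 ft³.
Over A = 0.0146 mi², depth = V / A = 1.55 in.

d ≈ 1.55 in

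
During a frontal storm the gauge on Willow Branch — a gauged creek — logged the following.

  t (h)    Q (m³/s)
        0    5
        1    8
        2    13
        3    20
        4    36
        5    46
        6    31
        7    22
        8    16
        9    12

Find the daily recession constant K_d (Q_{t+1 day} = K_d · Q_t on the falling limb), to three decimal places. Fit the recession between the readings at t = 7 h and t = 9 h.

K_d ≈ 0.001

Between t = 7 h and t = 9 h the flow falls from 22 to 12 m³/s over 2×1 h = 2 h.
Per-interval ratio K = (12/22)^(1/2) = 0.7385; K_d = K^(24/1) = 0.001.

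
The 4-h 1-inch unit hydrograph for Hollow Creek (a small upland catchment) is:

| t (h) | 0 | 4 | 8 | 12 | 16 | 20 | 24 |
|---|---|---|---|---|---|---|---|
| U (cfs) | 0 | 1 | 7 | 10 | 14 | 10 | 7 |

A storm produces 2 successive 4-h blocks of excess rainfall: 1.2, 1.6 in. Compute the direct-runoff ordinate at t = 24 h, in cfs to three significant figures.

By discrete convolution, Q_j = Σ (P_i / 1 in) · U_{j−i}.
At t = 24 h (j=6): Q = (1.2/1)·7 + (1.6/1)·10 = 24.4 cfs.

Q ≈ 24.4 cfs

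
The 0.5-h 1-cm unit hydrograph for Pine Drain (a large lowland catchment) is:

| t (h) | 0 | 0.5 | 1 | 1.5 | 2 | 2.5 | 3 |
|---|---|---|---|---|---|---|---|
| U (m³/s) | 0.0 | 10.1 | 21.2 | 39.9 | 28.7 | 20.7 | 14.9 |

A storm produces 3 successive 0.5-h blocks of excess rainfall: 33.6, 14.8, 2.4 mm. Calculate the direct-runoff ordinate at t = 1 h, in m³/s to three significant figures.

By discrete convolution, Q_j = Σ (P_i / 10 mm) · U_{j−i}.
At t = 1 h (j=2): Q = (33.6/10)·21.2 + (14.8/10)·10.1 + (2.4/10)·0.0 = 86.2 m³/s.

Q ≈ 86.2 m³/s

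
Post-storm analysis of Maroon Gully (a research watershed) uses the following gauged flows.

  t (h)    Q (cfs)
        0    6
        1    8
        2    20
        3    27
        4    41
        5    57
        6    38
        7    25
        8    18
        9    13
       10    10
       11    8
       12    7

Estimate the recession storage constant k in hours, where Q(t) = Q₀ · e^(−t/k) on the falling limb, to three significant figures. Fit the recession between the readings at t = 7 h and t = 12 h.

k ≈ 3.93 h

On the falling limb, Q drops from 25 to 7 cfs between t = 7 h and t = 12 h (Δt = 5 h).
k = −Δt / ln(Q₂/Q₁) = −5 / ln(7/25) = 3.93 h.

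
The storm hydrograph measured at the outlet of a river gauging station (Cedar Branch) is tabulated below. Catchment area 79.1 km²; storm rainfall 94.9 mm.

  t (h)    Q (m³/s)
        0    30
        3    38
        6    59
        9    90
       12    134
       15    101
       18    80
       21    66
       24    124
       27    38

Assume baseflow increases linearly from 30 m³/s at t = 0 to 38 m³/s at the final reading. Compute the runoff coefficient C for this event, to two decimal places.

C ≈ 0.60

ΣQ_DR = 420.0 m³/s; V = ΣQ_DR·Δt = 4.536 × 10^6 m³.
Runoff depth d = V / A = 57.35 mm.
C = d / P = 57.35 / 94.9 = 0.60.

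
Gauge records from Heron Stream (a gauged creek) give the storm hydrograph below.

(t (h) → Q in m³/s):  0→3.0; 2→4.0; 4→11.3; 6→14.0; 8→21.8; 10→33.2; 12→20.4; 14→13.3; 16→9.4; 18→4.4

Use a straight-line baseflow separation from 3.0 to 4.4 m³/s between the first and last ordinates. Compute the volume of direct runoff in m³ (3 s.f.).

Direct-runoff ordinates (Q − Q_b): 0.00, 0.84, 7.99, 10.53, 18.18, 29.42, 16.47, 9.21, 5.16, 0.00 m³/s.
ΣQ_DR = 97.80 m³/s.
With Δt = 2 h = 7200 s, V = ΣQ_DR · Δt = 97.80 × 7200 = 7.04 × 10^5 m³.

V ≈ 7.04 × 10^5 m³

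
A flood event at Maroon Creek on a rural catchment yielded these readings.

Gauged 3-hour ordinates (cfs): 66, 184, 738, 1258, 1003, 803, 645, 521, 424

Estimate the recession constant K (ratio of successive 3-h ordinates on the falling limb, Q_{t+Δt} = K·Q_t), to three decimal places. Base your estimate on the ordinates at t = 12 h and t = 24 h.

K ≈ 0.806

Using the recession-limb readings at t = 12 h and t = 24 h: Q falls from 1003 to 424 cfs over 4 intervals.
K = (Q₂/Q₁)^(1/4) = (424/1003)^(1/4) = 0.806.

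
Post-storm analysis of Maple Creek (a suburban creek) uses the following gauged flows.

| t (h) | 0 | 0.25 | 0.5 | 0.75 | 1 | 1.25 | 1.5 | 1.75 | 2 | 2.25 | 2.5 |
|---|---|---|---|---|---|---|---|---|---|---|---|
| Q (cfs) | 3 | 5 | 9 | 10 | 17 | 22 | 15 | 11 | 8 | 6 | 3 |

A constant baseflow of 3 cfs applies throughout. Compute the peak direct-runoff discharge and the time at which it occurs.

Subtracting baseflow gives direct-runoff ordinates: 0.0, 2.0, 6.0, 7.0, 14.0, 19.0, 12.0, 8.0, 5.0, 3.0, 0.0 cfs.
The maximum is 19.0 cfs, occurring at the reading for t = 1.25 h.

Q_p = 19.0 cfs at t = 1.25 h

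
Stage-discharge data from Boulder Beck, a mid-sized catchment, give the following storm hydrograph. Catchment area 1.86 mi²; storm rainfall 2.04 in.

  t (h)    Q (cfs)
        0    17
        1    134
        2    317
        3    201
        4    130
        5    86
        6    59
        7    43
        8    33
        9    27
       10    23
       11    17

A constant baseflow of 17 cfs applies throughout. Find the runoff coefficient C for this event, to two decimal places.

ΣQ_DR = 883.0 cfs; V = ΣQ_DR·Δt = 3.179 × 10^6 ft³.
Runoff depth d = V / A = 0.7356 in.
C = d / P = 0.7356 / 2.04 = 0.36.

C ≈ 0.36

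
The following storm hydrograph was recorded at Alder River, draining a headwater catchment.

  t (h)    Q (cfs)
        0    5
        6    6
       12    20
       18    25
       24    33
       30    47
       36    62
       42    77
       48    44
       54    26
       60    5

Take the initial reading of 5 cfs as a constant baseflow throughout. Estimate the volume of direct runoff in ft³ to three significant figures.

V ≈ 6.37 × 10^6 ft³

Direct-runoff ordinates (Q − Q_b): 0.0, 1.0, 15.0, 20.0, 28.0, 42.0, 57.0, 72.0, 39.0, 21.0, 0.0 cfs.
ΣQ_DR = 295.0 cfs.
With Δt = 6 h = 21600 s, V = ΣQ_DR · Δt = 295.0 × 21600 = 6.37 × 10^6 ft³.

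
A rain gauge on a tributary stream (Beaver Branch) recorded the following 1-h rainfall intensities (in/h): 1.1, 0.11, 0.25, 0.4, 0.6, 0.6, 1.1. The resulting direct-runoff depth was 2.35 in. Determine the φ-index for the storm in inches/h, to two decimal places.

φ ≈ 0.29 in/h

Only the 5 blocks with intensity above φ contribute runoff: 1.1, 0.4, 0.6, 0.6, 1.1 in/h.
Σ(I−φ)·Δt = d  ⇒  (1.1+0.4+0.6+0.6+1.1 − 5φ)·1 = 2.35
φ = (3.800 − 2.35/1) / 5 = 0.29 in/h.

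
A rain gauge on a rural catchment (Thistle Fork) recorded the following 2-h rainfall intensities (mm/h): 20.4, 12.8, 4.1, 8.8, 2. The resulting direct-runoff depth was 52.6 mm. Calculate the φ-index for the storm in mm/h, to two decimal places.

Only the 3 blocks with intensity above φ contribute runoff: 20.4, 12.8, 8.8 mm/h.
Σ(I−φ)·Δt = d  ⇒  (20.4+12.8+8.8 − 3φ)·2 = 52.6
φ = (42.00 − 52.6/2) / 3 = 5.23 mm/h.

φ ≈ 5.23 mm/h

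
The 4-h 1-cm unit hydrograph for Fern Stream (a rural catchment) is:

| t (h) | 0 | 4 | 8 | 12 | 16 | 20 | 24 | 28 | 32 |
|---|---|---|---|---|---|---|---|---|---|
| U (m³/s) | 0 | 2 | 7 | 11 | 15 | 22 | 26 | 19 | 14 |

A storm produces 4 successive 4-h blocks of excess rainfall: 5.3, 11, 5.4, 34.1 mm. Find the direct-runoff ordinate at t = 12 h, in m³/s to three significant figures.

Q ≈ 14.6 m³/s

By discrete convolution, Q_j = Σ (P_i / 10 mm) · U_{j−i}.
At t = 12 h (j=3): Q = (5.3/10)·11 + (11/10)·7 + (5.4/10)·2 + (34.1/10)·0 = 14.6 m³/s.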